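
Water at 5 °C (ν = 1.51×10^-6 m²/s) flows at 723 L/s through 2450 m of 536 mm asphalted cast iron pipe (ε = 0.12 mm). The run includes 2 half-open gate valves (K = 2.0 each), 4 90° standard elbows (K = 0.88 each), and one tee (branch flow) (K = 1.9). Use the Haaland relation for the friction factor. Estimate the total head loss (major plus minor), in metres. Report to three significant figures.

H_L ≈ 40.3 m

V = 4Q/(πD²) = 3.204 m/s; V²/2g = 0.5233 m
Re = 1.14×10^6, ε/D = 2.24×10^-4 → f = 0.01477 (Haaland)
Major: h_f = f(L/D)·V²/2g = 0.01477·4571·0.5233 = 35.33 m
Minor: ΣK = 9.42; h_m = ΣK·V²/2g = 4.929 m
Total H_L = 35.33 + 4.929 = 40.26 m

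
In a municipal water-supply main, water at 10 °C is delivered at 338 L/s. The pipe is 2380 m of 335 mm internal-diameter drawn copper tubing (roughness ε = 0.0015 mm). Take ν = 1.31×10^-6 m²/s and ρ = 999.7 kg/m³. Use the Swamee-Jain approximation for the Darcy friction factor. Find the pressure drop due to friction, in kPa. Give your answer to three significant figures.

V = 4Q/(πD²) = 4·0.338/(π·0.335²) = 3.835 m/s
Re = VD/ν = 3.835·0.335/1.31×10^-6 = 9.81×10^5 → turbulent
ε/D = 0.0015/335 = 4.48×10^-6
Swamee-Jain: f = 0.01176
h_f = f(L/D)V²/(2g) = 0.01176·(2380/0.335)·3.835²/(2·9.81) = 62.60 m
Δp = ρg·h_f = 999.7·9.81·62.60 = 613.9 kPa

Δp ≈ 614 kPa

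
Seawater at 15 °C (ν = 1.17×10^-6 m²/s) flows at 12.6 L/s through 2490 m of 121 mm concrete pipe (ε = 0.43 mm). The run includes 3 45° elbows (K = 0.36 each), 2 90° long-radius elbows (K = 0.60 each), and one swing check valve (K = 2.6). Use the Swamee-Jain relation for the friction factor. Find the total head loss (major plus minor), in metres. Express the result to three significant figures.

H_L ≈ 36.5 m

V = 4Q/(πD²) = 1.096 m/s; V²/2g = 0.06120 m
Re = 1.13×10^5, ε/D = 0.00355 → f = 0.02873 (Swamee-Jain)
Major: h_f = f(L/D)·V²/2g = 0.02873·20579·0.06120 = 36.18 m
Minor: ΣK = 4.88; h_m = ΣK·V²/2g = 0.2986 m
Total H_L = 36.18 + 0.2986 = 36.48 m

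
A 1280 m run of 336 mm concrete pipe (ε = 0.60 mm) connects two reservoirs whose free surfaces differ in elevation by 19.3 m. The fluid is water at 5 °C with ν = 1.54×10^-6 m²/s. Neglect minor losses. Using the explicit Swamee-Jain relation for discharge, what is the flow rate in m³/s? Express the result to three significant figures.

Q ≈ 0.184 m³/s

Swamee-Jain (Type II): Q = -0.965·√(gD⁵h_f/L)·ln[ε/(3.7D) + √(3.17ν²L/(gD³h_f))]
√(gD⁵h_f/L) = √(9.81·0.336⁵·19.3/1280) = 0.02517
ε/(3.7D) = 4.83×10^-4; √(3.17ν²L/(gD³h_f)) = 3.66×10^-5
Q = -0.965·0.02517·ln(5.192×10^-4) = 0.1837 m³/s
Check: V = 2.07 m/s, Re = 4.52×10^5, f = 0.02329, h_f = 19.4 m ≈ 19.3 m ✓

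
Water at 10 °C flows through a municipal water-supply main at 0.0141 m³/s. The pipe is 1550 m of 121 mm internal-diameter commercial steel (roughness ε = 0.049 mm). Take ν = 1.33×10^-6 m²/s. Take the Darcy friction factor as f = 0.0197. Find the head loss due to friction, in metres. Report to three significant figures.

V = 4Q/(πD²) = 4·0.0141/(π·0.121²) = 1.226 m/s
h_f = f(L/D)V²/(2g) = 0.01970·(1550/0.121)·1.226²/(2·9.81) = 19.34 m

h_f ≈ 19.3 m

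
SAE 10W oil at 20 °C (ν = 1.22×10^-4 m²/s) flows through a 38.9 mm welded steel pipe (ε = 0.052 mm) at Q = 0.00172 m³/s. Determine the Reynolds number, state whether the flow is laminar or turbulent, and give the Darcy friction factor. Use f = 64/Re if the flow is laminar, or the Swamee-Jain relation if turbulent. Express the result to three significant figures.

V = 4Q/(πD²) = 1.447 m/s
Re = VD/ν = 1.447·0.0389/1.22×10^-4 = 461
Re < 2300 → laminar → f = 64/Re = 0.1387

Re ≈ 461; laminar; f = 64/Re ≈ 0.139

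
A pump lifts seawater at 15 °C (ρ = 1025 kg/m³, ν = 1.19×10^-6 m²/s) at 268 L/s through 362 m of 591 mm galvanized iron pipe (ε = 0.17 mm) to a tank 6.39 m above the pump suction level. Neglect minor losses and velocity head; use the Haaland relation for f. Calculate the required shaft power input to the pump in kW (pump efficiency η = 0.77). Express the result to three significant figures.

P_shaft ≈ 24.0 kW

V = 4Q/(πD²) = 0.9769 m/s; Re = 4.85×10^5; ε/D = 2.88×10^-4; f = 0.01609
h_f = f(L/D)V²/2g = 0.4793 m
Total head H = z + h_f = 6.39 + 0.4793 = 6.869 m
P_hyd = ρgQH = 1025·9.81·0.268·6.869 = 18.51 kW
P_shaft = P_hyd/η = 18.51/0.77 = 24.04 kW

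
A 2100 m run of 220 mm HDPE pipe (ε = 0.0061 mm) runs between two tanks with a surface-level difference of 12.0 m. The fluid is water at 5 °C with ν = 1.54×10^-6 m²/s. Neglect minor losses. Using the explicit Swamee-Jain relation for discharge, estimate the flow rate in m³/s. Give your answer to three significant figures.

Swamee-Jain (Type II): Q = -0.965·√(gD⁵h_f/L)·ln[ε/(3.7D) + √(3.17ν²L/(gD³h_f))]
√(gD⁵h_f/L) = √(9.81·0.220⁵·12.0/2100) = 0.005375
ε/(3.7D) = 7.49×10^-6; √(3.17ν²L/(gD³h_f)) = 1.12×10^-4
Q = -0.965·0.005375·ln(1.197×10^-4) = 0.04684 m³/s
Check: V = 1.23 m/s, Re = 1.76×10^5, f = 0.01616, h_f = 11.9 m ≈ 12.0 m ✓

Q ≈ 0.0468 m³/s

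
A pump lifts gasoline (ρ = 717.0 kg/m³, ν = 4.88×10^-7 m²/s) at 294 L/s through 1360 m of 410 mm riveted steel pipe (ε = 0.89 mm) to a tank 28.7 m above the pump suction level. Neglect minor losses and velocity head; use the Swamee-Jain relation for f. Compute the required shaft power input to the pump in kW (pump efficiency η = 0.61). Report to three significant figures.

P_shaft ≈ 166 kW

V = 4Q/(πD²) = 2.227 m/s; Re = 1.87×10^6; ε/D = 0.00217; f = 0.02408
h_f = f(L/D)V²/2g = 20.19 m
Total head H = z + h_f = 28.7 + 20.19 = 48.89 m
P_hyd = ρgQH = 717.0·9.81·0.294·48.89 = 101.1 kW
P_shaft = P_hyd/η = 101.1/0.61 = 165.7 kW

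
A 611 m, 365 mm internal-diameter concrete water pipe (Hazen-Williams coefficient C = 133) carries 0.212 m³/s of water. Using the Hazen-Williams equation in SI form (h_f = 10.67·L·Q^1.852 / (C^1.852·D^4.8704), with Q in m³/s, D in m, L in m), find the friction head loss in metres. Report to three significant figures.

h_f = 10.67·611·0.212^1.852 / (133^1.852·0.365^4.8704) = 5.821 m

h_f ≈ 5.82 m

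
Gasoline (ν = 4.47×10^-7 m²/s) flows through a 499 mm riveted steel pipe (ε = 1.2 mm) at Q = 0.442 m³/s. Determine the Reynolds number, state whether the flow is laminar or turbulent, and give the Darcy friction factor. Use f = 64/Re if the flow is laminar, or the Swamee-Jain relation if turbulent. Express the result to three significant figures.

V = 4Q/(πD²) = 2.260 m/s
Re = VD/ν = 2.260·0.499/4.47×10^-7 = 2.52×10^6
Re > 4000 → turbulent; ε/D = 0.00240
Swamee-Jain: f = 0.02471

Re ≈ 2.52×10^6; turbulent; f ≈ 0.0247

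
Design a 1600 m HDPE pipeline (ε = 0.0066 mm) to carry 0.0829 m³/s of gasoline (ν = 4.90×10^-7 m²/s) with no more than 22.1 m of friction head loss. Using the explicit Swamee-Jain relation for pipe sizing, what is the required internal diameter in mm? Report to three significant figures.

Swamee-Jain (Type III): D = 0.66·[ε^1.25·(LQ²/(gh_f))^4.75 + ν·Q^9.4·(L/(gh_f))^5.2]^0.04
LQ²/(gh_f) = 0.05072; L/(gh_f) = 7.380
Term 1 = ε^1.25·(…)^4.75 = 2.37×10^-13; Term 2 = ν·Q^9.4·(…)^5.2 = 1.09×10^-12
D = 0.66·(2.37×10^-13 + 1.09×10^-12)^0.04 = 0.2210 m = 221 mm
Check: V = 2.16 m/s, Re = 9.74×10^5, f = 0.01233, h_f = 21.2 m ≈ 22.1 m ✓

D ≈ 221 mm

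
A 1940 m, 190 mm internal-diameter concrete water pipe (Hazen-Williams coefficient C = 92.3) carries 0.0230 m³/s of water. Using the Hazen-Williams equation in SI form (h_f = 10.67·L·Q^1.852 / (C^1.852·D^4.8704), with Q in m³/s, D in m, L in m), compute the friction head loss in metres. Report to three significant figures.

h_f = 10.67·1940·0.0230^1.852 / (92.3^1.852·0.190^4.8704) = 14.29 m

h_f ≈ 14.3 m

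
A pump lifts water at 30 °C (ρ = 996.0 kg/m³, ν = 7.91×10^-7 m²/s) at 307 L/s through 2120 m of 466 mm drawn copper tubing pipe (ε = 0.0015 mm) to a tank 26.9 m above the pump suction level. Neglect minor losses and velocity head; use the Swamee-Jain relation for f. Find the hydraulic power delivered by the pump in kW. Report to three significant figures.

P_hyd ≈ 107 kW

V = 4Q/(πD²) = 1.800 m/s; Re = 1.06×10^6; ε/D = 3.22×10^-6; f = 0.01158
h_f = f(L/D)V²/2g = 8.698 m
Total head H = z + h_f = 26.9 + 8.698 = 35.60 m
P_hyd = ρgQH = 996.0·9.81·0.307·35.60 = 106.8 kW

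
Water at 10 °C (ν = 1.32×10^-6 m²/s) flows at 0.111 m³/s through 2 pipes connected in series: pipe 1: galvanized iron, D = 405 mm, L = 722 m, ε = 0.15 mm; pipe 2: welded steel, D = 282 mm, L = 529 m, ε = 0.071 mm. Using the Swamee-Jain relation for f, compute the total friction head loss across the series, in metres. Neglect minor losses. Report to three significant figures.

H ≈ 6.13 m

Pipe 1: V = 0.8616 m/s, Re = 2.64×10^5, ε/D = 3.70×10^-4, f = 0.01773, h_1 = f(L/D)V²/2g = 1.196 m
Pipe 2: V = 1.777 m/s, Re = 3.80×10^5, ε/D = 2.52×10^-4, f = 0.01634, h_2 = f(L/D)V²/2g = 4.935 m
Series → Q common, losses add: H = Σh = 6.131 m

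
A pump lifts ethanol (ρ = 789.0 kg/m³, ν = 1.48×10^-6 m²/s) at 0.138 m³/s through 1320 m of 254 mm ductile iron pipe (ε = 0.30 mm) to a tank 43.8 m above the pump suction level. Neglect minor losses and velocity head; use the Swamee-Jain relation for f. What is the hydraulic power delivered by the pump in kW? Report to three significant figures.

P_hyd ≈ 91.2 kW

V = 4Q/(πD²) = 2.723 m/s; Re = 4.67×10^5; ε/D = 0.00118; f = 0.02115
h_f = f(L/D)V²/2g = 41.55 m
Total head H = z + h_f = 43.8 + 41.55 = 85.35 m
P_hyd = ρgQH = 789.0·9.81·0.138·85.35 = 91.16 kW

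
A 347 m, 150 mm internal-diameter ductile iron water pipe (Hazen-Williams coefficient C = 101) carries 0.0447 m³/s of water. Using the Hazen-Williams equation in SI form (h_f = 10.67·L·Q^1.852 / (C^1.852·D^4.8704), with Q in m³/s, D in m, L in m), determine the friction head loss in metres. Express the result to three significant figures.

h_f = 10.67·347·0.0447^1.852 / (101^1.852·0.150^4.8704) = 23.42 m

h_f ≈ 23.4 m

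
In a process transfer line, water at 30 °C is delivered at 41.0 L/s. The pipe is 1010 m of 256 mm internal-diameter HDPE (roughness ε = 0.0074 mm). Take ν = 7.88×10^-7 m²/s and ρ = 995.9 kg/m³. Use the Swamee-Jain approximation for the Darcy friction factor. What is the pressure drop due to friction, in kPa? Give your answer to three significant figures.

V = 4Q/(πD²) = 4·0.0410/(π·0.256²) = 0.7966 m/s
Re = VD/ν = 0.7966·0.256/7.88×10^-7 = 2.59×10^5 → turbulent
ε/D = 0.0074/256 = 2.89×10^-5
Swamee-Jain: f = 0.01509
h_f = f(L/D)V²/(2g) = 0.01509·(1010/0.256)·0.7966²/(2·9.81) = 1.925 m
Δp = ρg·h_f = 995.9·9.81·1.925 = 18.80 kPa

Δp ≈ 18.8 kPa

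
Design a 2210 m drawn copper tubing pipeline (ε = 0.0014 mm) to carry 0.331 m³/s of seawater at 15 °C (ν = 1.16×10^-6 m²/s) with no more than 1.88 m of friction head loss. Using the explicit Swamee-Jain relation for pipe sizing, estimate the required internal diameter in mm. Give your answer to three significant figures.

Swamee-Jain (Type III): D = 0.66·[ε^1.25·(LQ²/(gh_f))^4.75 + ν·Q^9.4·(L/(gh_f))^5.2]^0.04
LQ²/(gh_f) = 13.13; L/(gh_f) = 119.8
Term 1 = ε^1.25·(…)^4.75 = 0.00987; Term 2 = ν·Q^9.4·(…)^5.2 = 2.29
D = 0.66·(0.00987 + 2.29)^0.04 = 0.6823 m = 682 mm
Check: V = 0.905 m/s, Re = 5.32×10^5, f = 0.01298, h_f = 1.76 m ≈ 1.88 m ✓

D ≈ 682 mm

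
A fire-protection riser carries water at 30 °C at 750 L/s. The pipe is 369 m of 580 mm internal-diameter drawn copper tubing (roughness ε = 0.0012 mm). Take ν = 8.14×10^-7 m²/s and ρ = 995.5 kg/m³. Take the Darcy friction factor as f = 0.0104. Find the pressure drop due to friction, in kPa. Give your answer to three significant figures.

V = 4Q/(πD²) = 4·0.750/(π·0.580²) = 2.839 m/s
h_f = f(L/D)V²/(2g) = 0.01040·(369/0.580)·2.839²/(2·9.81) = 2.717 m
Δp = ρg·h_f = 995.5·9.81·2.717 = 26.54 kPa

Δp ≈ 26.5 kPa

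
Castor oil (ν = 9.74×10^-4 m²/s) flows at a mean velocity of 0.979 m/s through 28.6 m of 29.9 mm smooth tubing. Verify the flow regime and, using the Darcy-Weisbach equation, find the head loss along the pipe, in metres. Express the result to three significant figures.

h_f ≈ 99.5 m

Re = VD/ν = 0.979·0.02990/9.74×10^-4 = 30.1 → laminar (Re < 2300)
f = 64/Re = 2.130
h_f = f(L/D)V²/(2g) = 2.130·(28.6/0.02990)·0.979²/(2·9.81) = 99.51 m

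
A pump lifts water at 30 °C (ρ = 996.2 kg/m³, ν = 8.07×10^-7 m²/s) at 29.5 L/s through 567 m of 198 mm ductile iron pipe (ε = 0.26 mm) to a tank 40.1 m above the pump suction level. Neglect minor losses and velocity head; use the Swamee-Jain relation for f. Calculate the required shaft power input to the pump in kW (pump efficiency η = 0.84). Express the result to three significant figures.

V = 4Q/(πD²) = 0.9581 m/s; Re = 2.35×10^5; ε/D = 0.00131; f = 0.02218
h_f = f(L/D)V²/2g = 2.971 m
Total head H = z + h_f = 40.1 + 2.971 = 43.07 m
P_hyd = ρgQH = 996.2·9.81·0.0295·43.07 = 12.42 kW
P_shaft = P_hyd/η = 12.42/0.84 = 14.78 kW

P_shaft ≈ 14.8 kW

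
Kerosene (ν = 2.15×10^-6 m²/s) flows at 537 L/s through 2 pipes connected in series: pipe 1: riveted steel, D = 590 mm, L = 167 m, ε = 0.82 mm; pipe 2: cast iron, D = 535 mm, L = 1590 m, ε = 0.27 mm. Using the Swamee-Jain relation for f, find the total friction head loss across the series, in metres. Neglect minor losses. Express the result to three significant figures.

Pipe 1: V = 1.964 m/s, Re = 5.39×10^5, ε/D = 0.00139, f = 0.02186, h_1 = f(L/D)V²/2g = 1.217 m
Pipe 2: V = 2.389 m/s, Re = 5.94×10^5, ε/D = 5.05×10^-4, f = 0.01766, h_2 = f(L/D)V²/2g = 15.27 m
Series → Q common, losses add: H = Σh = 16.48 m

H ≈ 16.5 m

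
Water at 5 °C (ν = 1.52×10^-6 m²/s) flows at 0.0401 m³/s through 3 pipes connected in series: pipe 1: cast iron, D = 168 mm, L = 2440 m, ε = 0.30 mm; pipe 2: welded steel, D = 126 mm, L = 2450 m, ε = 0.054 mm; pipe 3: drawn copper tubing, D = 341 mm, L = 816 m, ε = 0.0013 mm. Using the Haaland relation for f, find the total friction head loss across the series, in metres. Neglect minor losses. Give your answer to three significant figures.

Pipe 1: V = 1.809 m/s, Re = 2.00×10^5, ε/D = 0.00179, f = 0.02362, h_1 = f(L/D)V²/2g = 57.22 m
Pipe 2: V = 3.216 m/s, Re = 2.67×10^5, ε/D = 4.29×10^-4, f = 0.01780, h_2 = f(L/D)V²/2g = 182.5 m
Pipe 3: V = 0.4391 m/s, Re = 9.85×10^4, ε/D = 3.81×10^-6, f = 0.01789, h_3 = f(L/D)V²/2g = 0.4207 m
Series → Q common, losses add: H = Σh = 240.1 m

H ≈ 240 m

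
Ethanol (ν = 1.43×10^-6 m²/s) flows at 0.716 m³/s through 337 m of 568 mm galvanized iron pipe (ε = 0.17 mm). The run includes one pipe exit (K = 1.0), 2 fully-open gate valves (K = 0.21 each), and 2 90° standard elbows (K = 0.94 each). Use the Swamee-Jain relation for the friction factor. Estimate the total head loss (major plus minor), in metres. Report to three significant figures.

H_L ≈ 5.13 m

V = 4Q/(πD²) = 2.826 m/s; V²/2g = 0.4070 m
Re = 1.12×10^6, ε/D = 2.99×10^-4 → f = 0.01568 (Swamee-Jain)
Major: h_f = f(L/D)·V²/2g = 0.01568·593.3·0.4070 = 3.785 m
Minor: ΣK = 3.30; h_m = ΣK·V²/2g = 1.343 m
Total H_L = 3.785 + 1.343 = 5.128 m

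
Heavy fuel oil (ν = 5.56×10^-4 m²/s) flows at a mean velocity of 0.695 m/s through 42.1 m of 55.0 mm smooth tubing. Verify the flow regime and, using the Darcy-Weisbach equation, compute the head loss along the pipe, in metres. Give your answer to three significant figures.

h_f ≈ 17.5 m

Re = VD/ν = 0.695·0.05500/5.56×10^-4 = 68.8 → laminar (Re < 2300)
f = 64/Re = 0.9309
h_f = f(L/D)V²/(2g) = 0.9309·(42.1/0.05500)·0.695²/(2·9.81) = 17.54 m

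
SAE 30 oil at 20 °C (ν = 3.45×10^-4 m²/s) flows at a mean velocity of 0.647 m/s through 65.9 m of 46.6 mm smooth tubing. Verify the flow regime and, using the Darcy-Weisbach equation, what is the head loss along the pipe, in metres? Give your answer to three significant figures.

Re = VD/ν = 0.647·0.04660/3.45×10^-4 = 87.4 → laminar (Re < 2300)
f = 64/Re = 0.7323
h_f = f(L/D)V²/(2g) = 0.7323·(65.9/0.04660)·0.647²/(2·9.81) = 22.10 m

h_f ≈ 22.1 m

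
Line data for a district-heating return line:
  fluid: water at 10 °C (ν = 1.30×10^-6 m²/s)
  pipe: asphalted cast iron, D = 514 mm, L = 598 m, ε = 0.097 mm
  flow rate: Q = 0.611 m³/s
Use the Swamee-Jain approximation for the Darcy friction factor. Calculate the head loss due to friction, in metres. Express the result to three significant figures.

V = 4Q/(πD²) = 4·0.611/(π·0.514²) = 2.945 m/s
Re = VD/ν = 2.945·0.514/1.30×10^-6 = 1.16×10^6 → turbulent
ε/D = 0.097/514 = 1.89×10^-4
Swamee-Jain: f = 0.01452
h_f = f(L/D)V²/(2g) = 0.01452·(598/0.514)·2.945²/(2·9.81) = 7.466 m

h_f ≈ 7.47 m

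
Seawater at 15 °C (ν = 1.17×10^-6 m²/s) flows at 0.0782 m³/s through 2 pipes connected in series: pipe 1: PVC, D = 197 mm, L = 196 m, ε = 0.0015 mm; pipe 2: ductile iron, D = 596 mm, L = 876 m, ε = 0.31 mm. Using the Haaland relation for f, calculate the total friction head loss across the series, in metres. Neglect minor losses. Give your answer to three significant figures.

Pipe 1: V = 2.566 m/s, Re = 4.32×10^5, ε/D = 7.61×10^-6, f = 0.01349, h_1 = f(L/D)V²/2g = 4.502 m
Pipe 2: V = 0.2803 m/s, Re = 1.43×10^5, ε/D = 5.20×10^-4, f = 0.01934, h_2 = f(L/D)V²/2g = 0.1139 m
Series → Q common, losses add: H = Σh = 4.616 m

H ≈ 4.62 m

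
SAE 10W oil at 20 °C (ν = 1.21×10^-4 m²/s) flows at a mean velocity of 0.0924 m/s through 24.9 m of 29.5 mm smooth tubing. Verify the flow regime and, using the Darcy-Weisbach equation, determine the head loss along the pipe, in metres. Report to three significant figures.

h_f ≈ 1.04 m

Re = VD/ν = 0.0924·0.02950/1.21×10^-4 = 22.5 → laminar (Re < 2300)
f = 64/Re = 2.841
h_f = f(L/D)V²/(2g) = 2.841·(24.9/0.02950)·0.0924²/(2·9.81) = 1.044 m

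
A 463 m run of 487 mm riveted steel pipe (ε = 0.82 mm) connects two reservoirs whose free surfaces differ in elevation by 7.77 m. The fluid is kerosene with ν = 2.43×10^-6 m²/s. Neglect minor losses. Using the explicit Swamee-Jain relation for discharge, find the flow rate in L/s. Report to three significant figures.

Q ≈ 494 L/s

Swamee-Jain (Type II): Q = -0.965·√(gD⁵h_f/L)·ln[ε/(3.7D) + √(3.17ν²L/(gD³h_f))]
√(gD⁵h_f/L) = √(9.81·0.487⁵·7.77/463) = 0.06715
ε/(3.7D) = 4.55×10^-4; √(3.17ν²L/(gD³h_f)) = 3.14×10^-5
Q = -0.965·0.06715·ln(4.865×10^-4) = 0.4944 m³/s
Check: V = 2.65 m/s, Re = 5.32×10^5, f = 0.02289, h_f = 7.81 m ≈ 7.77 m ✓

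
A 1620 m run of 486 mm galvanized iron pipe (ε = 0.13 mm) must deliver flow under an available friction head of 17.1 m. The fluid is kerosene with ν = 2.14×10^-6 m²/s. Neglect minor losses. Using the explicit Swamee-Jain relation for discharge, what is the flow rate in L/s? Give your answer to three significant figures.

Swamee-Jain (Type II): Q = -0.965·√(gD⁵h_f/L)·ln[ε/(3.7D) + √(3.17ν²L/(gD³h_f))]
√(gD⁵h_f/L) = √(9.81·0.486⁵·17.1/1620) = 0.05299
ε/(3.7D) = 7.23×10^-5; √(3.17ν²L/(gD³h_f)) = 3.49×10^-5
Q = -0.965·0.05299·ln(1.072×10^-4) = 0.4674 m³/s
Check: V = 2.52 m/s, Re = 5.72×10^5, f = 0.01596, h_f = 17.2 m ≈ 17.1 m ✓

Q ≈ 467 L/s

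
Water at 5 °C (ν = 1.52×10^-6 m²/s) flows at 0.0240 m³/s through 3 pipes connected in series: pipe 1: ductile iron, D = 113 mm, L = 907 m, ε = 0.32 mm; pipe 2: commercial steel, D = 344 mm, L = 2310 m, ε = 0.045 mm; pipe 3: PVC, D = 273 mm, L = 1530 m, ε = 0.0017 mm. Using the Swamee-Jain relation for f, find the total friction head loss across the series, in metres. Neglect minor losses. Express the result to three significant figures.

H ≈ 64.0 m

Pipe 1: V = 2.393 m/s, Re = 1.78×10^5, ε/D = 0.00283, f = 0.02672, h_1 = f(L/D)V²/2g = 62.60 m
Pipe 2: V = 0.2582 m/s, Re = 5.84×10^4, ε/D = 1.31×10^-4, f = 0.02062, h_2 = f(L/D)V²/2g = 0.4706 m
Pipe 3: V = 0.4100 m/s, Re = 7.36×10^4, ε/D = 6.23×10^-6, f = 0.01909, h_3 = f(L/D)V²/2g = 0.9169 m
Series → Q common, losses add: H = Σh = 63.99 m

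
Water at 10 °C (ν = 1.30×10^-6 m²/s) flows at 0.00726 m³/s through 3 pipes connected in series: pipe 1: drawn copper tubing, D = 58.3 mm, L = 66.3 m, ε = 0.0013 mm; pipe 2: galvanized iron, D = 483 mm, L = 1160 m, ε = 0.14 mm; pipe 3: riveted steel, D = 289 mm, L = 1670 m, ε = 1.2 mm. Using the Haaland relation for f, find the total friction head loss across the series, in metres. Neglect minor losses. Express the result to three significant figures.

Pipe 1: V = 2.720 m/s, Re = 1.22×10^5, ε/D = 2.23×10^-5, f = 0.01721, h_1 = f(L/D)V²/2g = 7.377 m
Pipe 2: V = 0.03962 m/s, Re = 1.47×10^4, ε/D = 2.90×10^-4, f = 0.02827, h_2 = f(L/D)V²/2g = 0.005433 m
Pipe 3: V = 0.1107 m/s, Re = 2.46×10^4, ε/D = 0.00415, f = 0.03232, h_3 = f(L/D)V²/2g = 0.1166 m
Series → Q common, losses add: H = Σh = 7.499 m

H ≈ 7.50 m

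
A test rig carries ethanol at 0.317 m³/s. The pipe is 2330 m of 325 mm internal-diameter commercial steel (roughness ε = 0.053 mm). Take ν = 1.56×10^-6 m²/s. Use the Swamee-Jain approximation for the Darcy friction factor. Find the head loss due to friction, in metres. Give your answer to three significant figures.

h_f ≈ 77.8 m

V = 4Q/(πD²) = 4·0.317/(π·0.325²) = 3.821 m/s
Re = VD/ν = 3.821·0.325/1.56×10^-6 = 7.96×10^5 → turbulent
ε/D = 0.053/325 = 1.63×10^-4
Swamee-Jain: f = 0.01457
h_f = f(L/D)V²/(2g) = 0.01457·(2330/0.325)·3.821²/(2·9.81) = 77.75 m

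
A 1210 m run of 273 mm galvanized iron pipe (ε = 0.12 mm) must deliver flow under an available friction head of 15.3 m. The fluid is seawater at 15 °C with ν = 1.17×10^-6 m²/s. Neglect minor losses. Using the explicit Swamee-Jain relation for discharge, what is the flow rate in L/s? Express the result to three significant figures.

Swamee-Jain (Type II): Q = -0.965·√(gD⁵h_f/L)·ln[ε/(3.7D) + √(3.17ν²L/(gD³h_f))]
√(gD⁵h_f/L) = √(9.81·0.273⁵·15.3/1210) = 0.01371
ε/(3.7D) = 1.19×10^-4; √(3.17ν²L/(gD³h_f)) = 4.15×10^-5
Q = -0.965·0.01371·ln(1.603×10^-4) = 0.1157 m³/s
Check: V = 1.98 m/s, Re = 4.61×10^5, f = 0.01747, h_f = 15.4 m ≈ 15.3 m ✓

Q ≈ 116 L/s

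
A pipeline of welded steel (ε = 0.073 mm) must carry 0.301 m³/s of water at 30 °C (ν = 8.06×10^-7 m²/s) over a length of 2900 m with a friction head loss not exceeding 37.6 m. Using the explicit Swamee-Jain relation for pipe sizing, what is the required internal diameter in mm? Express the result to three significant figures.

D ≈ 389 mm

Swamee-Jain (Type III): D = 0.66·[ε^1.25·(LQ²/(gh_f))^4.75 + ν·Q^9.4·(L/(gh_f))^5.2]^0.04
LQ²/(gh_f) = 0.7123; L/(gh_f) = 7.862
Term 1 = ε^1.25·(…)^4.75 = 1.35×10^-6; Term 2 = ν·Q^9.4·(…)^5.2 = 4.59×10^-7
D = 0.66·(1.35×10^-6 + 4.59×10^-7)^0.04 = 0.3889 m = 389 mm
Check: V = 2.53 m/s, Re = 1.22×10^6, f = 0.01447, h_f = 35.3 m ≈ 37.6 m ✓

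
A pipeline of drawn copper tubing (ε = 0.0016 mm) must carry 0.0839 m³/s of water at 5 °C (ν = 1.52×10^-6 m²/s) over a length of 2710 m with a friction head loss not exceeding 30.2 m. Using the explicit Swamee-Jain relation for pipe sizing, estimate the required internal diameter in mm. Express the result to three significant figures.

D ≈ 241 mm

Swamee-Jain (Type III): D = 0.66·[ε^1.25·(LQ²/(gh_f))^4.75 + ν·Q^9.4·(L/(gh_f))^5.2]^0.04
LQ²/(gh_f) = 0.06439; L/(gh_f) = 9.147
Term 1 = ε^1.25·(…)^4.75 = 1.25×10^-13; Term 2 = ν·Q^9.4·(…)^5.2 = 1.16×10^-11
D = 0.66·(1.25×10^-13 + 1.16×10^-11)^0.04 = 0.2412 m = 241 mm
Check: V = 1.84 m/s, Re = 2.91×10^5, f = 0.01453, h_f = 28.1 m ≈ 30.2 m ✓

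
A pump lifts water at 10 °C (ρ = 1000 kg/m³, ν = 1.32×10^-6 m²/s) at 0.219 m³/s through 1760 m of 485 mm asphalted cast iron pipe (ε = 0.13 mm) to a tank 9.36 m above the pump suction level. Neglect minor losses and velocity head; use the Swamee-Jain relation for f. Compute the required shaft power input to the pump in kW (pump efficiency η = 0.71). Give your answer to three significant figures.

V = 4Q/(πD²) = 1.185 m/s; Re = 4.36×10^5; ε/D = 2.68×10^-4; f = 0.01628
h_f = f(L/D)V²/2g = 4.232 m
Total head H = z + h_f = 9.36 + 4.232 = 13.59 m
P_hyd = ρgQH = 1000·9.81·0.219·13.59 = 29.20 kW
P_shaft = P_hyd/η = 29.20/0.71 = 41.13 kW

P_shaft ≈ 41.1 kW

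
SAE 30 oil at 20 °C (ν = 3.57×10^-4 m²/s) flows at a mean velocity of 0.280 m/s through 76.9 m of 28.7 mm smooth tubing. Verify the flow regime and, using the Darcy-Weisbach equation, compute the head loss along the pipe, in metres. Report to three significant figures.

Re = VD/ν = 0.280·0.02870/3.57×10^-4 = 22.5 → laminar (Re < 2300)
f = 64/Re = 2.843
h_f = f(L/D)V²/(2g) = 2.843·(76.9/0.02870)·0.280²/(2·9.81) = 30.44 m

h_f ≈ 30.4 m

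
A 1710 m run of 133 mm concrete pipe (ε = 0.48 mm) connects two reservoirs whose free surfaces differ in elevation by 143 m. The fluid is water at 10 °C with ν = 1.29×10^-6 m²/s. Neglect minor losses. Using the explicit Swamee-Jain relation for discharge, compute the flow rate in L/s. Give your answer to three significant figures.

Swamee-Jain (Type II): Q = -0.965·√(gD⁵h_f/L)·ln[ε/(3.7D) + √(3.17ν²L/(gD³h_f))]
√(gD⁵h_f/L) = √(9.81·0.133⁵·143/1710) = 0.005843
ε/(3.7D) = 9.75×10^-4; √(3.17ν²L/(gD³h_f)) = 5.23×10^-5
Q = -0.965·0.005843·ln(0.001028) = 0.03880 m³/s
Check: V = 2.79 m/s, Re = 2.88×10^5, f = 0.02814, h_f = 144 m ≈ 143 m ✓

Q ≈ 38.8 L/s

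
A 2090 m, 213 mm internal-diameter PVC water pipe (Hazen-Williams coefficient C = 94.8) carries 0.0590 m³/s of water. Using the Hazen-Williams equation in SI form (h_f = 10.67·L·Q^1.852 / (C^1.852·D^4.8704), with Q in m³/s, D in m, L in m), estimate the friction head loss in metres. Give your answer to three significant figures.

h_f = 10.67·2090·0.0590^1.852 / (94.8^1.852·0.213^4.8704) = 48.08 m

h_f ≈ 48.1 m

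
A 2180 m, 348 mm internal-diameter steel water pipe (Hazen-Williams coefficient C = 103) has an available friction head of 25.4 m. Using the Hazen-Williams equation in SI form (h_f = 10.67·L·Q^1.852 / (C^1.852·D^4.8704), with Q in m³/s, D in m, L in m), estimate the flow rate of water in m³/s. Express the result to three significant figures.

Rearranging: Q = [h_f·C^1.852·D^4.8704 / (10.67·L)]^(1/1.852)
Q = [25.4·103^1.852·0.348^4.8704 / (10.67·2180)]^0.540 = 0.1615 m³/s

Q ≈ 0.161 m³/s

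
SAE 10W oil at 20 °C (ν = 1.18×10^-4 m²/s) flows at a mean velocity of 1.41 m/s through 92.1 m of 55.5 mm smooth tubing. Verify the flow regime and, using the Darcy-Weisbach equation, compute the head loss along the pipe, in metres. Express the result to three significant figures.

Re = VD/ν = 1.41·0.05550/1.18×10^-4 = 663 → laminar (Re < 2300)
f = 64/Re = 0.09651
h_f = f(L/D)V²/(2g) = 0.09651·(92.1/0.05550)·1.41²/(2·9.81) = 16.23 m

h_f ≈ 16.2 m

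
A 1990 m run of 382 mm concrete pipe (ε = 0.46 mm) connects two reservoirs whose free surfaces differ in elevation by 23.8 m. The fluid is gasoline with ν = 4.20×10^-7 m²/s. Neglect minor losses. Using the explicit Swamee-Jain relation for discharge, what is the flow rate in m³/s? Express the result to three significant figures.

Swamee-Jain (Type II): Q = -0.965·√(gD⁵h_f/L)·ln[ε/(3.7D) + √(3.17ν²L/(gD³h_f))]
√(gD⁵h_f/L) = √(9.81·0.382⁵·23.8/1990) = 0.03089
ε/(3.7D) = 3.25×10^-4; √(3.17ν²L/(gD³h_f)) = 9.25×10^-6
Q = -0.965·0.03089·ln(3.347×10^-4) = 0.2386 m³/s
Check: V = 2.08 m/s, Re = 1.89×10^6, f = 0.02075, h_f = 23.9 m ≈ 23.8 m ✓

Q ≈ 0.239 m³/s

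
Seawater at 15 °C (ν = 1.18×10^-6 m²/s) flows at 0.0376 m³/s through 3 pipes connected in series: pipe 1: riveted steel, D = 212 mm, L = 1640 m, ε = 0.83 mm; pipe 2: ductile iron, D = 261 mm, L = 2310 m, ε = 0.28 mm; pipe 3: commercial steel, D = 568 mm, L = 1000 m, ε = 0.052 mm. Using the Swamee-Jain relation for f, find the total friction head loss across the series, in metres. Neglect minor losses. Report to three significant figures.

Pipe 1: V = 1.065 m/s, Re = 1.91×10^5, ε/D = 0.00392, f = 0.02901, h_1 = f(L/D)V²/2g = 12.98 m
Pipe 2: V = 0.7028 m/s, Re = 1.55×10^5, ε/D = 0.00107, f = 0.02182, h_2 = f(L/D)V²/2g = 4.861 m
Pipe 3: V = 0.1484 m/s, Re = 7.14×10^4, ε/D = 9.15×10^-5, f = 0.01964, h_3 = f(L/D)V²/2g = 0.03880 m
Series → Q common, losses add: H = Σh = 17.88 m

H ≈ 17.9 m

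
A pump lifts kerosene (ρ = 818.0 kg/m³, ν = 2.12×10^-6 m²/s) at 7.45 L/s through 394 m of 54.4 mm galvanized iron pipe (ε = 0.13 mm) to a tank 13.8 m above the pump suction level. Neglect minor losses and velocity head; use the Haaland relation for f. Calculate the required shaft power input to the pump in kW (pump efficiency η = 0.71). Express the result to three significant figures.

V = 4Q/(πD²) = 3.205 m/s; Re = 8.22×10^4; ε/D = 0.00239; f = 0.02624
h_f = f(L/D)V²/2g = 99.51 m
Total head H = z + h_f = 13.8 + 99.51 = 113.3 m
P_hyd = ρgQH = 818.0·9.81·0.00745·113.3 = 6.774 kW
P_shaft = P_hyd/η = 6.774/0.71 = 9.541 kW

P_shaft ≈ 9.54 kW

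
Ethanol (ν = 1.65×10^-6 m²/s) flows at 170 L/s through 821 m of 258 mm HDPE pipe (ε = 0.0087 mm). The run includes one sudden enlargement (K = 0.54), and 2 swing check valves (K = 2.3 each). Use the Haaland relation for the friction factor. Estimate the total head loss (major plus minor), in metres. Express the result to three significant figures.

H_L ≈ 25.8 m

V = 4Q/(πD²) = 3.252 m/s; V²/2g = 0.5389 m
Re = 5.08×10^5, ε/D = 3.37×10^-5 → f = 0.01344 (Haaland)
Major: h_f = f(L/D)·V²/2g = 0.01344·3182·0.5389 = 23.04 m
Minor: ΣK = 5.14; h_m = ΣK·V²/2g = 2.770 m
Total H_L = 23.04 + 2.770 = 25.81 m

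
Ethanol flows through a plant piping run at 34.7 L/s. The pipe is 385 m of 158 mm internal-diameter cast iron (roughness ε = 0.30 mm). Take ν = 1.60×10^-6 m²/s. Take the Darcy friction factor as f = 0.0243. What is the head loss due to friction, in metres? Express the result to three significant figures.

h_f ≈ 9.45 m

V = 4Q/(πD²) = 4·0.0347/(π·0.158²) = 1.770 m/s
h_f = f(L/D)V²/(2g) = 0.02430·(385/0.158)·1.770²/(2·9.81) = 9.453 m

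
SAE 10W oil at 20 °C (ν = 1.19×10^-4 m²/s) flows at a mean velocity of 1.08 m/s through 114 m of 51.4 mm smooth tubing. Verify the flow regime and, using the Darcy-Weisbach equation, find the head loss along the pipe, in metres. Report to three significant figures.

Re = VD/ν = 1.08·0.05140/1.19×10^-4 = 466 → laminar (Re < 2300)
f = 64/Re = 0.1372
h_f = f(L/D)V²/(2g) = 0.1372·(114/0.05140)·1.08²/(2·9.81) = 18.09 m

h_f ≈ 18.1 m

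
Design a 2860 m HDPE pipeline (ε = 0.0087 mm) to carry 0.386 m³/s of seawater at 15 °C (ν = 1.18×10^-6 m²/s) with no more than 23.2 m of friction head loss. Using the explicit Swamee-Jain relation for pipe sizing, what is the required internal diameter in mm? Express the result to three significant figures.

D ≈ 454 mm

Swamee-Jain (Type III): D = 0.66·[ε^1.25·(LQ²/(gh_f))^4.75 + ν·Q^9.4·(L/(gh_f))^5.2]^0.04
LQ²/(gh_f) = 1.872; L/(gh_f) = 12.57
Term 1 = ε^1.25·(…)^4.75 = 9.29×10^-6; Term 2 = ν·Q^9.4·(…)^5.2 = 7.97×10^-5
D = 0.66·(9.29×10^-6 + 7.97×10^-5)^0.04 = 0.4545 m = 454 mm
Check: V = 2.38 m/s, Re = 9.16×10^5, f = 0.01221, h_f = 22.2 m ≈ 23.2 m ✓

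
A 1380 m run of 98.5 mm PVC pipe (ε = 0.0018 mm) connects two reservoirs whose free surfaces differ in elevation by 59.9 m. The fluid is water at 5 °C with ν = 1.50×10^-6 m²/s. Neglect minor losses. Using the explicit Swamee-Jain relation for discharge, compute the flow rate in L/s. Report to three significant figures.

Q ≈ 17.1 L/s

Swamee-Jain (Type II): Q = -0.965·√(gD⁵h_f/L)·ln[ε/(3.7D) + √(3.17ν²L/(gD³h_f))]
√(gD⁵h_f/L) = √(9.81·0.0985⁵·59.9/1380) = 0.001987
ε/(3.7D) = 4.94×10^-6; √(3.17ν²L/(gD³h_f)) = 1.32×10^-4
Q = -0.965·0.001987·ln(1.373×10^-4) = 0.01705 m³/s
Check: V = 2.24 m/s, Re = 1.47×10^5, f = 0.01665, h_f = 59.5 m ≈ 59.9 m ✓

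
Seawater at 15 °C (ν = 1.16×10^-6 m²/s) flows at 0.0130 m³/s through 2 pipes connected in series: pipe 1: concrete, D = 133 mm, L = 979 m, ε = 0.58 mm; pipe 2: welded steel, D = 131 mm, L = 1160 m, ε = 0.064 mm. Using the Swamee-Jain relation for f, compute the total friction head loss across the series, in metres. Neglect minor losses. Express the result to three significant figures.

H ≈ 18.4 m

Pipe 1: V = 0.9357 m/s, Re = 1.07×10^5, ε/D = 0.00436, f = 0.03035, h_1 = f(L/D)V²/2g = 9.970 m
Pipe 2: V = 0.9645 m/s, Re = 1.09×10^5, ε/D = 4.89×10^-4, f = 0.02015, h_2 = f(L/D)V²/2g = 8.459 m
Series → Q common, losses add: H = Σh = 18.43 m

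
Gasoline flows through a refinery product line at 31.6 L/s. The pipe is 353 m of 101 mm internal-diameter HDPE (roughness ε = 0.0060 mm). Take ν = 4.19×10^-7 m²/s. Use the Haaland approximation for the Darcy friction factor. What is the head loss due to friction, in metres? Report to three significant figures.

h_f ≈ 35.3 m

V = 4Q/(πD²) = 4·0.0316/(π·0.101²) = 3.944 m/s
Re = VD/ν = 3.944·0.101/4.19×10^-7 = 9.51×10^5 → turbulent
ε/D = 0.0060/101 = 5.94×10^-5
Haaland: f = 0.01275
h_f = f(L/D)V²/(2g) = 0.01275·(353/0.101)·3.944²/(2·9.81) = 35.33 m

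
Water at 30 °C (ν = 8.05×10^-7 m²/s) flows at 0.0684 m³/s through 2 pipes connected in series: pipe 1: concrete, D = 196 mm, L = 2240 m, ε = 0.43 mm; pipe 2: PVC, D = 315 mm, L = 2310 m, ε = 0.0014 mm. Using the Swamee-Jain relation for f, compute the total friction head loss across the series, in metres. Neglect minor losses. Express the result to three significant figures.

Pipe 1: V = 2.267 m/s, Re = 5.52×10^5, ε/D = 0.00219, f = 0.02442, h_1 = f(L/D)V²/2g = 73.12 m
Pipe 2: V = 0.8777 m/s, Re = 3.43×10^5, ε/D = 4.44×10^-6, f = 0.01407, h_2 = f(L/D)V²/2g = 4.052 m
Series → Q common, losses add: H = Σh = 77.17 m

H ≈ 77.2 m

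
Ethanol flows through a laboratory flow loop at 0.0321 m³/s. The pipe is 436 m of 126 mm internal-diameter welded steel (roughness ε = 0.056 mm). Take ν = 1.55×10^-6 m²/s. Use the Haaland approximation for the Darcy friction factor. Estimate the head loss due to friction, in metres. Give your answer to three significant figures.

h_f ≈ 21.3 m

V = 4Q/(πD²) = 4·0.0321/(π·0.126²) = 2.574 m/s
Re = VD/ν = 2.574·0.126/1.55×10^-6 = 2.09×10^5 → turbulent
ε/D = 0.056/126 = 4.44×10^-4
Haaland: f = 0.01826
h_f = f(L/D)V²/(2g) = 0.01826·(436/0.126)·2.574²/(2·9.81) = 21.35 m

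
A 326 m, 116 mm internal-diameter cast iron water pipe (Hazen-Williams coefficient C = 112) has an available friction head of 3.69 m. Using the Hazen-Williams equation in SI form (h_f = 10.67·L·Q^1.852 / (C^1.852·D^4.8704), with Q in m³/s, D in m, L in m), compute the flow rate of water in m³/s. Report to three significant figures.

Rearranging: Q = [h_f·C^1.852·D^4.8704 / (10.67·L)]^(1/1.852)
Q = [3.69·112^1.852·0.116^4.8704 / (10.67·326)]^0.540 = 0.009614 m³/s

Q ≈ 0.00961 m³/s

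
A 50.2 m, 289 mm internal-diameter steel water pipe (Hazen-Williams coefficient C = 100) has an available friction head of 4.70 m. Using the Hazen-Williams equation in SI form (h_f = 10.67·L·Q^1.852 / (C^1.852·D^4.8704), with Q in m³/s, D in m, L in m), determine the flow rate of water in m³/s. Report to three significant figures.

Rearranging: Q = [h_f·C^1.852·D^4.8704 / (10.67·L)]^(1/1.852)
Q = [4.70·100^1.852·0.289^4.8704 / (10.67·50.2)]^0.540 = 0.2963 m³/s

Q ≈ 0.296 m³/s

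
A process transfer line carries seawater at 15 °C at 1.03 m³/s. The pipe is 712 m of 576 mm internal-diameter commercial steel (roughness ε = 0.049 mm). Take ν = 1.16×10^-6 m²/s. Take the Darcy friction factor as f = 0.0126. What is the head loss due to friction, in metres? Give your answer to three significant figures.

h_f ≈ 12.4 m

V = 4Q/(πD²) = 4·1.03/(π·0.576²) = 3.953 m/s
h_f = f(L/D)V²/(2g) = 0.01260·(712/0.576)·3.953²/(2·9.81) = 12.40 m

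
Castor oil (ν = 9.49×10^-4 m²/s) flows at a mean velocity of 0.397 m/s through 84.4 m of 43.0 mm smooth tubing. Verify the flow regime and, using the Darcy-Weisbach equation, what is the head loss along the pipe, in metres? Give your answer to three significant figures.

h_f ≈ 56.1 m

Re = VD/ν = 0.397·0.04300/9.49×10^-4 = 18.0 → laminar (Re < 2300)
f = 64/Re = 3.558
h_f = f(L/D)V²/(2g) = 3.558·(84.4/0.04300)·0.397²/(2·9.81) = 56.10 m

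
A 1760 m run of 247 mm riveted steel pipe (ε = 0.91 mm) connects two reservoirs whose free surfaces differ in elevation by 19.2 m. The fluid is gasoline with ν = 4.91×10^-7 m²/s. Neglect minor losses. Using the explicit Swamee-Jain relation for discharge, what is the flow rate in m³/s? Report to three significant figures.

Q ≈ 0.0660 m³/s

Swamee-Jain (Type II): Q = -0.965·√(gD⁵h_f/L)·ln[ε/(3.7D) + √(3.17ν²L/(gD³h_f))]
√(gD⁵h_f/L) = √(9.81·0.247⁵·19.2/1760) = 0.009919
ε/(3.7D) = 9.96×10^-4; √(3.17ν²L/(gD³h_f)) = 2.18×10^-5
Q = -0.965·0.009919·ln(0.001018) = 0.06595 m³/s
Check: V = 1.38 m/s, Re = 6.92×10^5, f = 0.02800, h_f = 19.3 m ≈ 19.2 m ✓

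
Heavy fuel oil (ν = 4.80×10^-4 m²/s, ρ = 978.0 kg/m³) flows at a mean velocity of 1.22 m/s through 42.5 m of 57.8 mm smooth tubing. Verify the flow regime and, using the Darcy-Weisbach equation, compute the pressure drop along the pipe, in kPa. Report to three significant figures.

Re = VD/ν = 1.22·0.05780/4.80×10^-4 = 147 → laminar (Re < 2300)
f = 64/Re = 0.4356
h_f = f(L/D)V²/(2g) = 0.4356·(42.5/0.05780)·1.22²/(2·9.81) = 24.30 m
Δp = ρg·h_f = 978.0·9.81·24.30 = 233.1 kPa

Δp ≈ 233 kPa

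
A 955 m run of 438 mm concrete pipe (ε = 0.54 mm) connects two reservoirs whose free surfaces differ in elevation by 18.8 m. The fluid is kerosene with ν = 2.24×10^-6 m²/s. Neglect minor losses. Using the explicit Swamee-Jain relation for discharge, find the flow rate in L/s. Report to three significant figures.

Swamee-Jain (Type II): Q = -0.965·√(gD⁵h_f/L)·ln[ε/(3.7D) + √(3.17ν²L/(gD³h_f))]
√(gD⁵h_f/L) = √(9.81·0.438⁵·18.8/955) = 0.05580
ε/(3.7D) = 3.33×10^-4; √(3.17ν²L/(gD³h_f)) = 3.13×10^-5
Q = -0.965·0.05580·ln(3.645×10^-4) = 0.4263 m³/s
Check: V = 2.83 m/s, Re = 5.53×10^5, f = 0.02126, h_f = 18.9 m ≈ 18.8 m ✓

Q ≈ 426 L/s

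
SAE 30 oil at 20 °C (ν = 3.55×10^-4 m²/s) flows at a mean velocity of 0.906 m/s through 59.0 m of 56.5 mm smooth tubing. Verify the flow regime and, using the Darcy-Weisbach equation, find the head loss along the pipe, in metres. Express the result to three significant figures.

h_f ≈ 19.4 m

Re = VD/ν = 0.906·0.05650/3.55×10^-4 = 144 → laminar (Re < 2300)
f = 64/Re = 0.4438
h_f = f(L/D)V²/(2g) = 0.4438·(59.0/0.05650)·0.906²/(2·9.81) = 19.39 m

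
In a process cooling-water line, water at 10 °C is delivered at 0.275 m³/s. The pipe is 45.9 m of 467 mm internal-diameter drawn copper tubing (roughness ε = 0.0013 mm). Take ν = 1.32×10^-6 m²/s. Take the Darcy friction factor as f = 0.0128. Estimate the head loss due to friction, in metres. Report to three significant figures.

V = 4Q/(πD²) = 4·0.275/(π·0.467²) = 1.605 m/s
h_f = f(L/D)V²/(2g) = 0.01280·(45.9/0.467)·1.605²/(2·9.81) = 0.1653 m

h_f ≈ 0.165 m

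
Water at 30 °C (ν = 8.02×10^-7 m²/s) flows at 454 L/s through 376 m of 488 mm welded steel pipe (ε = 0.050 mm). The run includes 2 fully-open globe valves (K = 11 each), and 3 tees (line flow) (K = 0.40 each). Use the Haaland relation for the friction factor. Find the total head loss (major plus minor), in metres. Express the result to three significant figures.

V = 4Q/(πD²) = 2.427 m/s; V²/2g = 0.3003 m
Re = 1.48×10^6, ε/D = 1.02×10^-4 → f = 0.01300 (Haaland)
Major: h_f = f(L/D)·V²/2g = 0.01300·770.5·0.3003 = 3.008 m
Minor: ΣK = 23.2; h_m = ΣK·V²/2g = 6.967 m
Total H_L = 3.008 + 6.967 = 9.974 m

H_L ≈ 9.97 m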